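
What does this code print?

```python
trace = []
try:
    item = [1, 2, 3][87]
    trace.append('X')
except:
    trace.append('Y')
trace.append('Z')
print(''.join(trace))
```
YZ

Exception raised in try, caught by bare except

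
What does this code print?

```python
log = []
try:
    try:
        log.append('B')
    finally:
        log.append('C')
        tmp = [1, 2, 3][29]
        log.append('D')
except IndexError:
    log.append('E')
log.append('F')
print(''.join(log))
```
BCEF

Exception in inner finally caught by outer except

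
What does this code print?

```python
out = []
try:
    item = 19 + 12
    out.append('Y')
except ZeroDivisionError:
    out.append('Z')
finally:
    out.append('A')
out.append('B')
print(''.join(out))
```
YAB

finally runs after normal execution too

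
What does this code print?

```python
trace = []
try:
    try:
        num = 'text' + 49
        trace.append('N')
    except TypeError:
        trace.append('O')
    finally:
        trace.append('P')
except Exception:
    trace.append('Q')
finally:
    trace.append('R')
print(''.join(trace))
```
OPR

Both finally blocks run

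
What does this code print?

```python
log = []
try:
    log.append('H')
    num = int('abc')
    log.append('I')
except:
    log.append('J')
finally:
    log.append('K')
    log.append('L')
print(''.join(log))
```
HJKL

Code before exception runs, then except, then all of finally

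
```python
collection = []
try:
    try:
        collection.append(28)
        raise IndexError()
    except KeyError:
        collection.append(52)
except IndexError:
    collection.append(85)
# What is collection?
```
[28, 85]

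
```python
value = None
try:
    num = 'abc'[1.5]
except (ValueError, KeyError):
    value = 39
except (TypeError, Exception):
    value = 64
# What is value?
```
64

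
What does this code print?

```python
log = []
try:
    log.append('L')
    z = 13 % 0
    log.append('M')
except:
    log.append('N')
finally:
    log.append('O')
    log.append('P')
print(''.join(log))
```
LNOP

Code before exception runs, then except, then all of finally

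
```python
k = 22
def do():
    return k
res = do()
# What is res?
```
22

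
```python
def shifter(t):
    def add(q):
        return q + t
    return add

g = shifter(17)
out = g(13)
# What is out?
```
30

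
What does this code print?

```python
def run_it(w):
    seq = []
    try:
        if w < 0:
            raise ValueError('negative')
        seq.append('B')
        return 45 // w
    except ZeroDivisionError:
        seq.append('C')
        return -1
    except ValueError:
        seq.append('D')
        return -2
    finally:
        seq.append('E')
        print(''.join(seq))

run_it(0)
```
BCE

w=0 causes ZeroDivisionError, caught, finally prints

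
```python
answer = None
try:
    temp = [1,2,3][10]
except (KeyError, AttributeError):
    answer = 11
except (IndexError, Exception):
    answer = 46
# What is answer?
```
46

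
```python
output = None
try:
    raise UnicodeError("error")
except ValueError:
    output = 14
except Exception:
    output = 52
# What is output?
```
14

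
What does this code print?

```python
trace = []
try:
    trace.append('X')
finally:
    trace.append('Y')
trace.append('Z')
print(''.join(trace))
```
XYZ

try/finally without except, no exception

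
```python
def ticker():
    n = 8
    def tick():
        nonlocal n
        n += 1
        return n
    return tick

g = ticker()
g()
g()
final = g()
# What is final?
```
11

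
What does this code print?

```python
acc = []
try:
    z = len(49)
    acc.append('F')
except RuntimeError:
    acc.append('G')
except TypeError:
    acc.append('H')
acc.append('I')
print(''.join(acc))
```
HI

TypeError is caught by its specific handler, not RuntimeError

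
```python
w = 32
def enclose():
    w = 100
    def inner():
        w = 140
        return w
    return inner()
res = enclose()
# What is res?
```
140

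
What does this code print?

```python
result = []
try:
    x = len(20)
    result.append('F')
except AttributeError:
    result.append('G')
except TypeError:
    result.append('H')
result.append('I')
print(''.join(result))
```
HI

TypeError is caught by its specific handler, not AttributeError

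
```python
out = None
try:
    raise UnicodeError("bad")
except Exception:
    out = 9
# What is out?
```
9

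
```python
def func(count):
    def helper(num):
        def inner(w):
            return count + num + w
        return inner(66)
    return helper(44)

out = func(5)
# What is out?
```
115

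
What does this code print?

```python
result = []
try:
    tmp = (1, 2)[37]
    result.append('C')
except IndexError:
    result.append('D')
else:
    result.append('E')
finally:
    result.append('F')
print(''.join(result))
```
DF

Exception: except runs, else skipped, finally runs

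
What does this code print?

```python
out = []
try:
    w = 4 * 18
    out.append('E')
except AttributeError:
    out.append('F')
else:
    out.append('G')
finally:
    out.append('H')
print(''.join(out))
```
EGH

else runs before finally when no exception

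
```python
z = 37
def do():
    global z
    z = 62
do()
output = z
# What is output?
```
62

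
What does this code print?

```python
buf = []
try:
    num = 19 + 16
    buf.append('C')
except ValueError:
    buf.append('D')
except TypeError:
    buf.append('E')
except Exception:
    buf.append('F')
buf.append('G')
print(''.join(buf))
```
CG

No exception, try block completes normally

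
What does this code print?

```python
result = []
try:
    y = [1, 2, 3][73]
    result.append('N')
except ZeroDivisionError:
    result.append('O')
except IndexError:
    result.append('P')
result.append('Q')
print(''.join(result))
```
PQ

IndexError is caught by its specific handler, not ZeroDivisionError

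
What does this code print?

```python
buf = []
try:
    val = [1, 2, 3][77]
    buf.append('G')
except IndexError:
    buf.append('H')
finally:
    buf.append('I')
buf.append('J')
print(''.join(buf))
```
HIJ

finally always runs, even after exception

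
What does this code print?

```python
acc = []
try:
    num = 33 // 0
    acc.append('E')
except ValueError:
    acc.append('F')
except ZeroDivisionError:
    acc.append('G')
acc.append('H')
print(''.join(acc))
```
GH

ZeroDivisionError is caught by its specific handler, not ValueError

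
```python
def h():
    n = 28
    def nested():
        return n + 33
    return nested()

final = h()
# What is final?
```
61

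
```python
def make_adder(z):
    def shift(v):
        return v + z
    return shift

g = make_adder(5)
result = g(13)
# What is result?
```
18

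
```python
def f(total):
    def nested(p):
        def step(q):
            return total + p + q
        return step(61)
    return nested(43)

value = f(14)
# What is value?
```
118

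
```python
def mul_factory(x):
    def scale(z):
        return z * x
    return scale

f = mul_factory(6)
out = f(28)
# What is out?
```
168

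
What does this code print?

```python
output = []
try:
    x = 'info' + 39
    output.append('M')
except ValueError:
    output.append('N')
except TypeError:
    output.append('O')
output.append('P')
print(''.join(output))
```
OP

TypeError is caught by its specific handler, not ValueError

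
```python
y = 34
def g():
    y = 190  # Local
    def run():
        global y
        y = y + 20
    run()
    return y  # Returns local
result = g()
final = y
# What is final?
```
54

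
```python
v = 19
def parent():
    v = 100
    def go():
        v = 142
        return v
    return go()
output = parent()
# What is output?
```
142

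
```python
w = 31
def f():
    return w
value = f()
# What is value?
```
31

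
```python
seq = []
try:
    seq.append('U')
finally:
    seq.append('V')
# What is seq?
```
['U', 'V']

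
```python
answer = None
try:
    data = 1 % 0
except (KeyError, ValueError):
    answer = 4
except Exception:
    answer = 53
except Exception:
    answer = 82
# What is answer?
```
53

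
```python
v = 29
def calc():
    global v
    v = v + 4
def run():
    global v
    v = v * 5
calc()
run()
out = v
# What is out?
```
165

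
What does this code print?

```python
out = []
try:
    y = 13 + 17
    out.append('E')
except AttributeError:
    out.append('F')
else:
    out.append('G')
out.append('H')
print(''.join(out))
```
EGH

else block runs when no exception occurs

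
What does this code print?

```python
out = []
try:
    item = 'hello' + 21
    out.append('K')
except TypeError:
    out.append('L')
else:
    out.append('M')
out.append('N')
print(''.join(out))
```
LN

else block skipped when exception is caught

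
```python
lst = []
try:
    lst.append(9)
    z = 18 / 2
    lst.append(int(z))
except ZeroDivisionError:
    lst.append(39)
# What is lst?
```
[9, 9]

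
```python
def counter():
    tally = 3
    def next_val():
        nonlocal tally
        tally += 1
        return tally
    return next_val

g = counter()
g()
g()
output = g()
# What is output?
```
6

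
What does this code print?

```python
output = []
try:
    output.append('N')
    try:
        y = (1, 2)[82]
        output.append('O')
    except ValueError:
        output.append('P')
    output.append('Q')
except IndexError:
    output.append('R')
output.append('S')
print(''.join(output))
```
NRS

Inner handler doesn't match, propagates to outer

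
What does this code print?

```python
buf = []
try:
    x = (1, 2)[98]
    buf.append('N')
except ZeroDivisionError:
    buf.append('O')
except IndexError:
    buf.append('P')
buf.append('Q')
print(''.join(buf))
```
PQ

IndexError is caught by its specific handler, not ZeroDivisionError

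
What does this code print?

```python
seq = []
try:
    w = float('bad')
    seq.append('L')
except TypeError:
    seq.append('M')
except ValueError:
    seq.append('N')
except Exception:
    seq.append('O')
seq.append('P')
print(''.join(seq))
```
NP

ValueError matches before generic Exception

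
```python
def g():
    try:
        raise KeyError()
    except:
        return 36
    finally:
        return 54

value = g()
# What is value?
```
54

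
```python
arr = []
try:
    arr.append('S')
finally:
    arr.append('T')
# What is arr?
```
['S', 'T']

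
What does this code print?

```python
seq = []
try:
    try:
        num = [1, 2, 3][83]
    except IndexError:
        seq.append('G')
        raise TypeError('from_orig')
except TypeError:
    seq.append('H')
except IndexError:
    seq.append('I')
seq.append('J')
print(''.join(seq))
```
GHJ

TypeError raised and caught, original IndexError not re-raised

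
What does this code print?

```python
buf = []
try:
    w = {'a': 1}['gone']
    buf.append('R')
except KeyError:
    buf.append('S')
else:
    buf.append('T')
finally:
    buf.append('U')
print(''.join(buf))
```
SU

Exception: except runs, else skipped, finally runs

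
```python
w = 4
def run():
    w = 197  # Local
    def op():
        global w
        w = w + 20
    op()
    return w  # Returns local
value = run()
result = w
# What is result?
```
24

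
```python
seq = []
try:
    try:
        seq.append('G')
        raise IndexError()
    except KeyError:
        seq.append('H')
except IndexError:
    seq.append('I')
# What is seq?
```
['G', 'I']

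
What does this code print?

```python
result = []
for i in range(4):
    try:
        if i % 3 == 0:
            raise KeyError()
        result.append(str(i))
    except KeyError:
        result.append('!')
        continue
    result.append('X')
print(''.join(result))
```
!1X2X!

continue in except skips rest of loop body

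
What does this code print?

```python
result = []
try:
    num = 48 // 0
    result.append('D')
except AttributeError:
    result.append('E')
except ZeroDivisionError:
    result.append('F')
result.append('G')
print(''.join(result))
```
FG

ZeroDivisionError is caught by its specific handler, not AttributeError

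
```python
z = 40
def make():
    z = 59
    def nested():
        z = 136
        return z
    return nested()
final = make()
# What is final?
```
136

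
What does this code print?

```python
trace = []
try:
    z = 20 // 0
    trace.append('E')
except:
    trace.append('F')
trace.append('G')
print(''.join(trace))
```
FG

Exception raised in try, caught by bare except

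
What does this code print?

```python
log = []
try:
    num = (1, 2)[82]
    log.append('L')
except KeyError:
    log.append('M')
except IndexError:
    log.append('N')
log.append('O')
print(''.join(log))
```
NO

IndexError is caught by its specific handler, not KeyError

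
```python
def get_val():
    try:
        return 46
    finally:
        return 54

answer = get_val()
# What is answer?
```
54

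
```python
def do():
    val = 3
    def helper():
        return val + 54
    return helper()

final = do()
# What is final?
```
57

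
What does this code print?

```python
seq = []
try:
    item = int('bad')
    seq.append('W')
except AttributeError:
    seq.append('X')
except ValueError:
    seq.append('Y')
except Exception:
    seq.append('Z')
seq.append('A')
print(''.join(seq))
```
YA

ValueError matches before generic Exception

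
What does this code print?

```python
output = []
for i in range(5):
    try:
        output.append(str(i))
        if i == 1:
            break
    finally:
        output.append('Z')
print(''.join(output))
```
0Z1Z

finally runs even when breaking out of loop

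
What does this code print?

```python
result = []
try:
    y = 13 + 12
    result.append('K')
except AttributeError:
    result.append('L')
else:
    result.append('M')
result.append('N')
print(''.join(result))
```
KMN

else block runs when no exception occurs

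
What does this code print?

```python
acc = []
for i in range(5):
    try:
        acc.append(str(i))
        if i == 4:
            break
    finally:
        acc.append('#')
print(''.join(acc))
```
0#1#2#3#4#

finally runs even when breaking out of loop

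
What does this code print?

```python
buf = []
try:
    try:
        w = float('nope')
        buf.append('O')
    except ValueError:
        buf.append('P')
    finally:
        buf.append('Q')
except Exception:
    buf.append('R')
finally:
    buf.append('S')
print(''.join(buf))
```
PQS

Both finally blocks run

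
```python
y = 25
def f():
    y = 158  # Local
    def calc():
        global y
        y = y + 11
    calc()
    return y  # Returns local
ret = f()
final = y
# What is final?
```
36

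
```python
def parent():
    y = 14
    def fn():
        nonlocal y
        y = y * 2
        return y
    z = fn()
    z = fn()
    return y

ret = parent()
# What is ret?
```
56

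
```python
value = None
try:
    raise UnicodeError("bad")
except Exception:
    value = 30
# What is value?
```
30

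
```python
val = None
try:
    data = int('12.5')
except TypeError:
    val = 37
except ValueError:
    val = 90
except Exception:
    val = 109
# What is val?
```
90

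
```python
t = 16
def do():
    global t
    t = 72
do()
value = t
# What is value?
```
72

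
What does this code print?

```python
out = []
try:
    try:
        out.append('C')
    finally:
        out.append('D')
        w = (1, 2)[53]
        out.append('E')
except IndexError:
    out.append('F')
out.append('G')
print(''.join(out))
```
CDFG

Exception in inner finally caught by outer except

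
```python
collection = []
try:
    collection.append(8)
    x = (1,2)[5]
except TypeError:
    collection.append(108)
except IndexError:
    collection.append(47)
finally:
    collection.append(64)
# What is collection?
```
[8, 47, 64]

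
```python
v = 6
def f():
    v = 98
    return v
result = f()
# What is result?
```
98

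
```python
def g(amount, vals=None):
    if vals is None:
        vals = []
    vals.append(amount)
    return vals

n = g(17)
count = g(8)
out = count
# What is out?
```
[8]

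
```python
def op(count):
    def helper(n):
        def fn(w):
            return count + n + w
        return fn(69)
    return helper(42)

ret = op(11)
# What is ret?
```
122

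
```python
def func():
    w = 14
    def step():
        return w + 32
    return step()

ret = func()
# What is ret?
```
46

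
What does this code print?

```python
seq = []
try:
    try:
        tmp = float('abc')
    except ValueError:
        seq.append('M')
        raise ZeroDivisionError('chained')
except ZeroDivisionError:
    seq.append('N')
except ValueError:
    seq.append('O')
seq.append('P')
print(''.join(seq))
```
MNP

ZeroDivisionError raised and caught, original ValueError not re-raised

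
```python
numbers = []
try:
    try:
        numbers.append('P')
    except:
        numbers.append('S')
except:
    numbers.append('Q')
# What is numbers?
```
['P']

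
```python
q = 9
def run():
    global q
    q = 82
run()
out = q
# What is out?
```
82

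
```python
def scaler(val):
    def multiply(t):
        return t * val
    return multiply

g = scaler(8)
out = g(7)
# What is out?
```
56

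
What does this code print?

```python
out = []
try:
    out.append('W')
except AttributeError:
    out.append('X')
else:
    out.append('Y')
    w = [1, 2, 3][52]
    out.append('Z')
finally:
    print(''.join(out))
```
WY

Try succeeds, else appends 'Y', IndexError in else is uncaught, finally prints before exception propagates ('Z' never appended)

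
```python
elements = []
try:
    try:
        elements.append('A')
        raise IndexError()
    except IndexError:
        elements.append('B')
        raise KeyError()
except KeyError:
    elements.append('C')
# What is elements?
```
['A', 'B', 'C']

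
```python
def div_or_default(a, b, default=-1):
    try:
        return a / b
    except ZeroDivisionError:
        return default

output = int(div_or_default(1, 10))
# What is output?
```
0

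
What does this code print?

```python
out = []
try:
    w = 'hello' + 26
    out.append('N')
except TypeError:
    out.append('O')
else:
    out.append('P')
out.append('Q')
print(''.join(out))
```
OQ

else block skipped when exception is caught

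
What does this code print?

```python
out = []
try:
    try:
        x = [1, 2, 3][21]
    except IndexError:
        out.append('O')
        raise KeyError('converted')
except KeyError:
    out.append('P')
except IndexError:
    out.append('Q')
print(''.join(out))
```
OP

New KeyError raised, caught by outer KeyError handler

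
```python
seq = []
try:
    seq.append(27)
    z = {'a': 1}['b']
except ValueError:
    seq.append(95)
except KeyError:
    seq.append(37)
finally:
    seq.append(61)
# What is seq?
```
[27, 37, 61]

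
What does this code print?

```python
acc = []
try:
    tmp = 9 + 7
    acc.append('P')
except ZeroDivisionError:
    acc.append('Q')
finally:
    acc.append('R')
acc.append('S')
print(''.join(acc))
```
PRS

finally runs after normal execution too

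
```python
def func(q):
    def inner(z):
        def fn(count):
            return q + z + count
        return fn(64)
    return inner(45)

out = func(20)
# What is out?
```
129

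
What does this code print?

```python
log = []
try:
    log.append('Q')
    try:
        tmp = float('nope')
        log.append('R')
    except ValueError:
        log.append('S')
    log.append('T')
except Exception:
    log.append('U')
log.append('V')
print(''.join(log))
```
QSTV

Inner exception caught by inner handler, outer continues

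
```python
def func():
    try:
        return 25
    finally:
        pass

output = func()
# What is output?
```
25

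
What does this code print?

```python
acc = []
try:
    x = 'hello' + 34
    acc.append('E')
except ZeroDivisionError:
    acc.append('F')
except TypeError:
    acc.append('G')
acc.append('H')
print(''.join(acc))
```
GH

TypeError is caught by its specific handler, not ZeroDivisionError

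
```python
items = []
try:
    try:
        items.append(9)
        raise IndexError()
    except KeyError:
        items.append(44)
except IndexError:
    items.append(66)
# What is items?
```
[9, 66]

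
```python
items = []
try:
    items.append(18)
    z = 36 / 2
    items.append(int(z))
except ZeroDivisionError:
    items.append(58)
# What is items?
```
[18, 18]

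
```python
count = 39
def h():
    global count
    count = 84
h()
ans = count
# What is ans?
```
84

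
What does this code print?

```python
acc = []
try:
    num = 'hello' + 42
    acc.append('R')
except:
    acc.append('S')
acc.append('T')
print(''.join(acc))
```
ST

Exception raised in try, caught by bare except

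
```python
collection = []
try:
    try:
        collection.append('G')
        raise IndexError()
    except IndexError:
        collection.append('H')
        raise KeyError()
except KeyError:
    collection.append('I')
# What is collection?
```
['G', 'H', 'I']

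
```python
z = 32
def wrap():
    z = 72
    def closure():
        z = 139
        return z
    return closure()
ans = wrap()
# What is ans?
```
139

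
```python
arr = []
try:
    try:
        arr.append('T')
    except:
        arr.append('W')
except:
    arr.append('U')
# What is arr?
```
['T']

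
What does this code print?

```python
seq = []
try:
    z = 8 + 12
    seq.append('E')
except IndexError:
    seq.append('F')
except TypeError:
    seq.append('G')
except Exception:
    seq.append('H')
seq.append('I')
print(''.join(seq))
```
EI

No exception, try block completes normally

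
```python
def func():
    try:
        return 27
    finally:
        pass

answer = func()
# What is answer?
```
27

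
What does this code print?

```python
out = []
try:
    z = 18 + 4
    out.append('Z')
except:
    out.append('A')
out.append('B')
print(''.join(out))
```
ZB

No exception, try block completes normally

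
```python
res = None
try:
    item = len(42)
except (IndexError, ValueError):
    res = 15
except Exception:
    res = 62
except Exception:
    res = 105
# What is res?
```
62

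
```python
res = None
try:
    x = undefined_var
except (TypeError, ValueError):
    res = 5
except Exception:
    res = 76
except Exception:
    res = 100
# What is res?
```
76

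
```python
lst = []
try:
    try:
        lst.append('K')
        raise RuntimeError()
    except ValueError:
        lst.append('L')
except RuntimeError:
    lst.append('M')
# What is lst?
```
['K', 'M']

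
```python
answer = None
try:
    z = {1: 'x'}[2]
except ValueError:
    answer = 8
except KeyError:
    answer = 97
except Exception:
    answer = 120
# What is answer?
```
97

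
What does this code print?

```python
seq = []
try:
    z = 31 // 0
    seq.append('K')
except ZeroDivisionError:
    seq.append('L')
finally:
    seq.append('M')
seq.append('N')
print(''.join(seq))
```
LMN

finally always runs, even after exception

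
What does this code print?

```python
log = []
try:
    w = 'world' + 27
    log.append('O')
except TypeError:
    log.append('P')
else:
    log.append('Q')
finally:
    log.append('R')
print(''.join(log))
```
PR

Exception: except runs, else skipped, finally runs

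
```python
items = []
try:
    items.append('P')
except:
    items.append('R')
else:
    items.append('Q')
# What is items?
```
['P', 'Q']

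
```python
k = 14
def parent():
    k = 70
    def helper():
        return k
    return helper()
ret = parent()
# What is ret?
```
70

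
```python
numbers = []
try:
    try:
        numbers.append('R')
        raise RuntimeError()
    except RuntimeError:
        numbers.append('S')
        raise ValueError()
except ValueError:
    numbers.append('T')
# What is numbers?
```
['R', 'S', 'T']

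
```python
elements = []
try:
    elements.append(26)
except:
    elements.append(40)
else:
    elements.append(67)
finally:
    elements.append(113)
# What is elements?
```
[26, 67, 113]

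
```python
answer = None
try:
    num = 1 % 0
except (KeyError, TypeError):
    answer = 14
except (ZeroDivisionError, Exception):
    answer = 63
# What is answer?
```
63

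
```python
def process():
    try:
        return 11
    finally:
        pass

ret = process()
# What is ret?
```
11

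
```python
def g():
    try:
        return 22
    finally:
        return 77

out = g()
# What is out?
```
77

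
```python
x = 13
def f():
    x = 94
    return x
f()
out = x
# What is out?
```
13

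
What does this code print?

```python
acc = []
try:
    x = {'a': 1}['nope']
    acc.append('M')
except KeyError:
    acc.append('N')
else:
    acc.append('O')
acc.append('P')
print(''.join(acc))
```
NP

else block skipped when exception is caught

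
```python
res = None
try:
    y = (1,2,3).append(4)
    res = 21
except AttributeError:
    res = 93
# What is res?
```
93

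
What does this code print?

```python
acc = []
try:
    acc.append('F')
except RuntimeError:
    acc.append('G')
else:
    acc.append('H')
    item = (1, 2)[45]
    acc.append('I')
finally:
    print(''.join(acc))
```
FH

Try succeeds, else appends 'H', IndexError in else is uncaught, finally prints before exception propagates ('I' never appended)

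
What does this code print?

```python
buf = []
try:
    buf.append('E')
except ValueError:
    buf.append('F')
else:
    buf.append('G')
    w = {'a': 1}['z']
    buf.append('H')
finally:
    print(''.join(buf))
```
EG

Try succeeds, else appends 'G', KeyError in else is uncaught, finally prints before exception propagates ('H' never appended)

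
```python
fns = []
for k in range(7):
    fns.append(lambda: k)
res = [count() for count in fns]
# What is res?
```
[6, 6, 6, 6, 6, 6, 6]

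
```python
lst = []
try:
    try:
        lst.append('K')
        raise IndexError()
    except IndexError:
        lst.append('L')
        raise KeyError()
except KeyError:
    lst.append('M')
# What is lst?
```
['K', 'L', 'M']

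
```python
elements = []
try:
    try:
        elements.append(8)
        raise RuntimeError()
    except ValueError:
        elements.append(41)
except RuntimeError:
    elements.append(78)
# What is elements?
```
[8, 78]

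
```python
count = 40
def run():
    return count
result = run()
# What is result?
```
40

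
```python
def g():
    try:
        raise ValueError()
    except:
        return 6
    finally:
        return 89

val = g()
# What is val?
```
89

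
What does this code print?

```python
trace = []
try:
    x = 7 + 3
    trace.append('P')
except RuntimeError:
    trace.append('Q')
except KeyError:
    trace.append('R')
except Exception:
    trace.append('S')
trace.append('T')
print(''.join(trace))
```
PT

No exception, try block completes normally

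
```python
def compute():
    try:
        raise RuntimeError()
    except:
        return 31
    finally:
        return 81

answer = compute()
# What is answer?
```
81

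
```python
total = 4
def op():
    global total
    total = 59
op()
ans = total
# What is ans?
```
59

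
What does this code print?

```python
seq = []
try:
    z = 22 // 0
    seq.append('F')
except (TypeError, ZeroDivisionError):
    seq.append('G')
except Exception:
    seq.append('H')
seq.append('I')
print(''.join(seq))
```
GI

ZeroDivisionError matches tuple containing it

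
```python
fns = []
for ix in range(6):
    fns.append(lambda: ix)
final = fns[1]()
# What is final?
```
5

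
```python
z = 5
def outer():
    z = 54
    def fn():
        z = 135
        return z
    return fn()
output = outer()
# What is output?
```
135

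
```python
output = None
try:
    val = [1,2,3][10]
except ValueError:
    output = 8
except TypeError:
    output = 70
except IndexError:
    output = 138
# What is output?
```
138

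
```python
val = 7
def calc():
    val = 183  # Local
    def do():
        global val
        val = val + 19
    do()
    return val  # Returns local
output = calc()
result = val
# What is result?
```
26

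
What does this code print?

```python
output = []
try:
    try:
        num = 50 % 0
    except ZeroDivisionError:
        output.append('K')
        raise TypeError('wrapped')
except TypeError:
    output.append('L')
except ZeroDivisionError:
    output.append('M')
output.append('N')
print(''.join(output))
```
KLN

TypeError raised and caught, original ZeroDivisionError not re-raised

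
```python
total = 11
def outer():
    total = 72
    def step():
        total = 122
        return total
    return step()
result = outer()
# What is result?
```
122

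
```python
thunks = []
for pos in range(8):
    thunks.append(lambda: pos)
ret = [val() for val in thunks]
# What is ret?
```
[7, 7, 7, 7, 7, 7, 7, 7]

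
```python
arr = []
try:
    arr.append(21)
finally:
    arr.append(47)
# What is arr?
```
[21, 47]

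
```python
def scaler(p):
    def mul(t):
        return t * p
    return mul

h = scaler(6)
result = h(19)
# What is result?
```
114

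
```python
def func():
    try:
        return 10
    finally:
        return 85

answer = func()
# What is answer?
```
85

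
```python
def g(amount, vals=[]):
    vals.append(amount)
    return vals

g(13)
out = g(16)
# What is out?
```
[13, 16]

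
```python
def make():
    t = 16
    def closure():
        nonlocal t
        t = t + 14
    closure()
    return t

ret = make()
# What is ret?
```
30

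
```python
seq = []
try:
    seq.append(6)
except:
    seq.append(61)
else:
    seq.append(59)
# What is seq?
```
[6, 59]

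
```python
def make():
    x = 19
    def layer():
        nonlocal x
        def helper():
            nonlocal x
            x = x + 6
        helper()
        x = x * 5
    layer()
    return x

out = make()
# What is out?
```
125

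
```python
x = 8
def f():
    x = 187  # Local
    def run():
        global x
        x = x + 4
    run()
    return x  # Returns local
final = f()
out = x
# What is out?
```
12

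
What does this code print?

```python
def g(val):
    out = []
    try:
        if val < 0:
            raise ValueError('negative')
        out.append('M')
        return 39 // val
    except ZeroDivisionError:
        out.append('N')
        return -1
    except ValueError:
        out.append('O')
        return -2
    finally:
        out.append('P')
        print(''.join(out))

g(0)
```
MNP

val=0 causes ZeroDivisionError, caught, finally prints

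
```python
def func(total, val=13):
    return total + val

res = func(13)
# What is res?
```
26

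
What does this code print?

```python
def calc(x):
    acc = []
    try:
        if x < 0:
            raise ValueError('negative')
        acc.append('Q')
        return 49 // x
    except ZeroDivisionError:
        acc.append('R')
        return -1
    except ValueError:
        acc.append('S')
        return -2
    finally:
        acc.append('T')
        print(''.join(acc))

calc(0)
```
QRT

x=0 causes ZeroDivisionError, caught, finally prints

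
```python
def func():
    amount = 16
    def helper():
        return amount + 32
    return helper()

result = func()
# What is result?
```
48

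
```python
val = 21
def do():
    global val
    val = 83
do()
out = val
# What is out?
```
83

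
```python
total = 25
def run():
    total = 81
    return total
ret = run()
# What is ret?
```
81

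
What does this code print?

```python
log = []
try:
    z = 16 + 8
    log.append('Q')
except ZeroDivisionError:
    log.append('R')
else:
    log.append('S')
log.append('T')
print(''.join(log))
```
QST

else block runs when no exception occurs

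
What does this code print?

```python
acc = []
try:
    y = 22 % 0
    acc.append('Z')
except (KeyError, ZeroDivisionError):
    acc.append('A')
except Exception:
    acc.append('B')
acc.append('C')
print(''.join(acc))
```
AC

ZeroDivisionError matches tuple containing it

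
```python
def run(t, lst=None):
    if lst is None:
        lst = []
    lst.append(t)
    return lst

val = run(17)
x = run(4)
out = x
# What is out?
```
[4]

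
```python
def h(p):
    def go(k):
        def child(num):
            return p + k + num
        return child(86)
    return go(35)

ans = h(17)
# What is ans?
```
138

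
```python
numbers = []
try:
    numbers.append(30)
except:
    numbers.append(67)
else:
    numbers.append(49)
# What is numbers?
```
[30, 49]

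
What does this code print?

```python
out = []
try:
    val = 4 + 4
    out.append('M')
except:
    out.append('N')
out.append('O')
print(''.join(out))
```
MO

No exception, try block completes normally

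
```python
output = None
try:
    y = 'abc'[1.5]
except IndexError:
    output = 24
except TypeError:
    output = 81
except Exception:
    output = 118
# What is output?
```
81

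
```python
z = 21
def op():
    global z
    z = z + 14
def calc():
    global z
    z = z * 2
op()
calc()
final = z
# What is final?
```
70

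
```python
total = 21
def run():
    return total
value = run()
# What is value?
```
21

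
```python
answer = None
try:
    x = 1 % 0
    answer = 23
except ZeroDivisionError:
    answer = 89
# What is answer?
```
89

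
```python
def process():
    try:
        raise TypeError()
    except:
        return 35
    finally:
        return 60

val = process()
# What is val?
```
60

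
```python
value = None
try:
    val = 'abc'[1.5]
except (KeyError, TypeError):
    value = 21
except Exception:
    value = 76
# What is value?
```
21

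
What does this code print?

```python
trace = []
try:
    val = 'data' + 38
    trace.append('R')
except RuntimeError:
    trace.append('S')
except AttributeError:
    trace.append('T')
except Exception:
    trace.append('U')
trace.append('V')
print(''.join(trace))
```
UV

TypeError not specifically caught, falls to Exception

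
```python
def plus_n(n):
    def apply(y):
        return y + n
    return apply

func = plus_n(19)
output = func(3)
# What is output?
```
22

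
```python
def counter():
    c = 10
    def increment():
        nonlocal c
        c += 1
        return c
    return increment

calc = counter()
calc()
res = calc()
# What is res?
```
12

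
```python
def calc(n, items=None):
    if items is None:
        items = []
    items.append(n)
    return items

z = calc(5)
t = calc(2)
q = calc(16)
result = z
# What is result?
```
[5]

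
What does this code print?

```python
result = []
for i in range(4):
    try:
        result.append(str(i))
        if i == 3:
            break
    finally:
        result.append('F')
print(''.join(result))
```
0F1F2F3F

finally runs even when breaking out of loop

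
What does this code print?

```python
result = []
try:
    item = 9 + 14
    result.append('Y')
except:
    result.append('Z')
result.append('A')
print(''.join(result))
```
YA

No exception, try block completes normally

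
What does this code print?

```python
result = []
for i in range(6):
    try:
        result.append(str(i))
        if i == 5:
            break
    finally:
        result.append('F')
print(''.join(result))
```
0F1F2F3F4F5F

finally runs even when breaking out of loop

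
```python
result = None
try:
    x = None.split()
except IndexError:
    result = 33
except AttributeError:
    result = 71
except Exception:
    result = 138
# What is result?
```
71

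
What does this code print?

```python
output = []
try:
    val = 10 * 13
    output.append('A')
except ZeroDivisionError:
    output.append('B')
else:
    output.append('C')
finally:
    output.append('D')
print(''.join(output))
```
ACD

else runs before finally when no exception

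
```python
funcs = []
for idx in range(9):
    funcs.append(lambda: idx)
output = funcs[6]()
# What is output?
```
8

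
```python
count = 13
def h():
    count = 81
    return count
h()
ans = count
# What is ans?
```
13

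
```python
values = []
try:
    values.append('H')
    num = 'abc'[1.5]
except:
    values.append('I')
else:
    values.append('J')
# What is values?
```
['H', 'I']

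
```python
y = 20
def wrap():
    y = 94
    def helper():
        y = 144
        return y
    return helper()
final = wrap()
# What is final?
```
144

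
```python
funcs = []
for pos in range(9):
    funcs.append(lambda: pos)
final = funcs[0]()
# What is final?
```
8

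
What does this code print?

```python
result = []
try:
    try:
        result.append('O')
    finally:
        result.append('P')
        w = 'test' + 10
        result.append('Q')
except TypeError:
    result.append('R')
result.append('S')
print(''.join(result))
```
OPRS

Exception in inner finally caught by outer except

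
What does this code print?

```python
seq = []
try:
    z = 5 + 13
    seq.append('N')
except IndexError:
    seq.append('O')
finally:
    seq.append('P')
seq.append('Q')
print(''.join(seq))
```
NPQ

finally runs after normal execution too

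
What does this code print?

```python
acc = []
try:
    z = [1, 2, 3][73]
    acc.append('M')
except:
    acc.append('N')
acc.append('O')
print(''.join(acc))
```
NO

Exception raised in try, caught by bare except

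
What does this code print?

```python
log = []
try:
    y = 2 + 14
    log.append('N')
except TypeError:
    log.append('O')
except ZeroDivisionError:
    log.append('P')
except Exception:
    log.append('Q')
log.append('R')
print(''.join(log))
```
NR

No exception, try block completes normally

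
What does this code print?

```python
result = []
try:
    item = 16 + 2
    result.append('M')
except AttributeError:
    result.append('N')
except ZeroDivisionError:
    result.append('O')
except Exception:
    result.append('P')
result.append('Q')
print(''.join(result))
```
MQ

No exception, try block completes normally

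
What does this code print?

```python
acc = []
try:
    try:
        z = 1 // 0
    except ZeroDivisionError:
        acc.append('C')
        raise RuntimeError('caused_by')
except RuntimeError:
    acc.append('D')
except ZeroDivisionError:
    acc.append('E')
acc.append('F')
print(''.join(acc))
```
CDF

RuntimeError raised and caught, original ZeroDivisionError not re-raised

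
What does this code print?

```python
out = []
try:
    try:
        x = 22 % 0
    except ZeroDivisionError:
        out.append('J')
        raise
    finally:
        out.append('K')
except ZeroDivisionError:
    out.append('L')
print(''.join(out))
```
JKL

finally runs before re-raised exception propagates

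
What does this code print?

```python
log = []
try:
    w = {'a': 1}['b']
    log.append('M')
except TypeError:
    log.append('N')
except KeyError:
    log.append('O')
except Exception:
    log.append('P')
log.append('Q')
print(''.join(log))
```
OQ

KeyError matches before generic Exception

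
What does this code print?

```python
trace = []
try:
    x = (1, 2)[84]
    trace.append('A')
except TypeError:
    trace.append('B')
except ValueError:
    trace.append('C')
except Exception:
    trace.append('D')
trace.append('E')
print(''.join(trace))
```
DE

IndexError not specifically caught, falls to Exception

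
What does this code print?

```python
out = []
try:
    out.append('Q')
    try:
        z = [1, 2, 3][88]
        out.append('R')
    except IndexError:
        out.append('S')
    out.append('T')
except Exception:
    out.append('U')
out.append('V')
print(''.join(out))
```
QSTV

Inner exception caught by inner handler, outer continues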